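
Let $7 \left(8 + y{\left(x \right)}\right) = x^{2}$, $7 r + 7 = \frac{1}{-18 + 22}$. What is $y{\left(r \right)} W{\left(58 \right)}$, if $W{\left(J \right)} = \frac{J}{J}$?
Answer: $- \frac{43175}{5488} \approx -7.8672$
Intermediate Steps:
$r = - \frac{27}{28}$ ($r = -1 + \frac{1}{7 \left(-18 + 22\right)} = -1 + \frac{1}{7 \cdot 4} = -1 + \frac{1}{7} \cdot \frac{1}{4} = -1 + \frac{1}{28} = - \frac{27}{28} \approx -0.96429$)
$W{\left(J \right)} = 1$
$y{\left(x \right)} = -8 + \frac{x^{2}}{7}$
$y{\left(r \right)} W{\left(58 \right)} = \left(-8 + \frac{\left(- \frac{27}{28}\right)^{2}}{7}\right) 1 = \left(-8 + \frac{1}{7} \cdot \frac{729}{784}\right) 1 = \left(-8 + \frac{729}{5488}\right) 1 = \left(- \frac{43175}{5488}\right) 1 = - \frac{43175}{5488}$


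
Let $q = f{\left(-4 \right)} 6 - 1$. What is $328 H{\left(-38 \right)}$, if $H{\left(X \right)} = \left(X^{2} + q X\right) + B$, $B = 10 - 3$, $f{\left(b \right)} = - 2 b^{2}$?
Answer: $2881480$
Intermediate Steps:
$B = 7$ ($B = 10 - 3 = 7$)
$q = -193$ ($q = - 2 \left(-4\right)^{2} \cdot 6 - 1 = \left(-2\right) 16 \cdot 6 - 1 = \left(-32\right) 6 - 1 = -192 - 1 = -193$)
$H{\left(X \right)} = 7 + X^{2} - 193 X$ ($H{\left(X \right)} = \left(X^{2} - 193 X\right) + 7 = 7 + X^{2} - 193 X$)
$328 H{\left(-38 \right)} = 328 \left(7 + \left(-38\right)^{2} - -7334\right) = 328 \left(7 + 1444 + 7334\right) = 328 \cdot 8785 = 2881480$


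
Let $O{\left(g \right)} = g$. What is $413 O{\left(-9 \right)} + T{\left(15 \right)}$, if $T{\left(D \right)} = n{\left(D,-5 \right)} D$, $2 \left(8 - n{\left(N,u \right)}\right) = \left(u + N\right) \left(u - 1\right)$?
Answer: $-3147$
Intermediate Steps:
$n{\left(N,u \right)} = 8 - \frac{\left(-1 + u\right) \left(N + u\right)}{2}$ ($n{\left(N,u \right)} = 8 - \frac{\left(u + N\right) \left(u - 1\right)}{2} = 8 - \frac{\left(N + u\right) \left(-1 + u\right)}{2} = 8 - \frac{\left(-1 + u\right) \left(N + u\right)}{2}$)
$T{\left(D \right)} = D \left(-7 + 3 D\right)$ ($T{\left(D \right)} = \left(8 + \frac{D}{2} + \frac{1}{2} \left(-5\right) - \frac{\left(-5\right)^{2}}{2} - \frac{1}{2} D \left(-5\right)\right) D = \left(8 + \frac{D}{2} - \frac{5}{2} - \frac{25}{2} + \frac{5 D}{2}\right) D = \left(-7 + 3 D\right) D = D \left(-7 + 3 D\right)$)
$413 O{\left(-9 \right)} + T{\left(15 \right)} = 413 \left(-9\right) + 15 \left(-7 + 3 \cdot 15\right) = -3717 + 15 \left(-7 + 45\right) = -3717 + 15 \cdot 38 = -3717 + 570 = -3147$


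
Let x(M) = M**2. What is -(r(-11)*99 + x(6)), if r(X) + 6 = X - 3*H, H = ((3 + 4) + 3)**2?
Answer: 31347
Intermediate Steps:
H = 100 (H = (7 + 3)**2 = 10**2 = 100)
r(X) = -306 + X (r(X) = -6 + (X - 3*100) = -6 + (X - 300) = -6 + (-300 + X) = -306 + X)
-(r(-11)*99 + x(6)) = -((-306 - 11)*99 + 6**2) = -(-317*99 + 36) = -(-31383 + 36) = -1*(-31347) = 31347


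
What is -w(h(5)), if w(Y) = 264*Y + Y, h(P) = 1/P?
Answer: -53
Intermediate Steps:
w(Y) = 265*Y
-w(h(5)) = -265/5 = -1*53 = -53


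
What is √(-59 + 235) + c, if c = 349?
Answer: 349 + 4*√11 ≈ 362.27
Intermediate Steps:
√(-59 + 235) + c = √(-59 + 235) + 349 = √176 + 349 = 4*√11 + 349 = 349 + 4*√11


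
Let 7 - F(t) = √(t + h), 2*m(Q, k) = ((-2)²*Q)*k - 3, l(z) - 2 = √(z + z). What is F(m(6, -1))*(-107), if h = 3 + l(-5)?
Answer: -749 + 107*√(-34 + 4*I*√10)/2 ≈ -691.92 + 317.14*I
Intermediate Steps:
l(z) = 2 + √2*√z (l(z) = 2 + √(z + z) = 2 + √(2*z) = 2 + √2*√z)
m(Q, k) = -3/2 + 2*Q*k (m(Q, k) = (((-2)²*Q)*k - 3)/2 = ((4*Q)*k - 3)/2 = (4*Q*k - 3)/2 = (-3 + 4*Q*k)/2 = -3/2 + 2*Q*k)
h = 5 + I*√10 (h = 3 + (2 + √2*√(-5)) = 3 + (2 + √2*(I*√5)) = 3 + (2 + I*√10) = 5 + I*√10 ≈ 5.0 + 3.1623*I)
F(t) = 7 - √(5 + t + I*√10) (F(t) = 7 - √(t + (5 + I*√10)) = 7 - √(5 + t + I*√10))
F(m(6, -1))*(-107) = (7 - √(5 + (-3/2 + 2*6*(-1)) + I*√10))*(-107) = (7 - √(5 + (-3/2 - 12) + I*√10))*(-107) = (7 - √(5 - 27/2 + I*√10))*(-107) = (7 - √(-17/2 + I*√10))*(-107) = -749 + 107*√(-17/2 + I*√10)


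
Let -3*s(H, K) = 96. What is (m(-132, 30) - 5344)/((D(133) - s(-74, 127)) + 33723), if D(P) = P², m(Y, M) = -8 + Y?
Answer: -457/4287 ≈ -0.10660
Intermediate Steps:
s(H, K) = -32 (s(H, K) = -⅓*96 = -32)
(m(-132, 30) - 5344)/((D(133) - s(-74, 127)) + 33723) = ((-8 - 132) - 5344)/((133² - 1*(-32)) + 33723) = (-140 - 5344)/((17689 + 32) + 33723) = -5484/(17721 + 33723) = -5484/51444 = -5484*1/51444 = -457/4287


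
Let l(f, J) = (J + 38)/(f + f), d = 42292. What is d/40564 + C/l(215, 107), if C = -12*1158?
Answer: -12118756279/294089 ≈ -41208.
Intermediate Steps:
C = -13896
l(f, J) = (38 + J)/(2*f) (l(f, J) = (38 + J)/((2*f)) = (38 + J)*(1/(2*f)) = (38 + J)/(2*f))
d/40564 + C/l(215, 107) = 42292/40564 - 13896*430/(38 + 107) = 42292*(1/40564) - 13896/((½)*(1/215)*145) = 10573/10141 - 13896/29/86 = 10573/10141 - 13896*86/29 = 10573/10141 - 1195056/29 = -12118756279/294089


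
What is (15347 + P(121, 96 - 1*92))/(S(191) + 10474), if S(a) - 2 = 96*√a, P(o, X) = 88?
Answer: 898317/599924 - 2058*√191/149981 ≈ 1.3077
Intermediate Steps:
S(a) = 2 + 96*√a
(15347 + P(121, 96 - 1*92))/(S(191) + 10474) = (15347 + 88)/((2 + 96*√191) + 10474) = 15435/(10476 + 96*√191)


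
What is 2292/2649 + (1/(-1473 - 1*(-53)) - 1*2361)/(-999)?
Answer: 4044159463/1252606140 ≈ 3.2286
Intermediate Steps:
2292/2649 + (1/(-1473 - 1*(-53)) - 1*2361)/(-999) = 2292*(1/2649) + (1/(-1473 + 53) - 2361)*(-1/999) = 764/883 + (1/(-1420) - 2361)*(-1/999) = 764/883 + (-1/1420 - 2361)*(-1/999) = 764/883 - 3352621/1420*(-1/999) = 764/883 + 3352621/1418580 = 4044159463/1252606140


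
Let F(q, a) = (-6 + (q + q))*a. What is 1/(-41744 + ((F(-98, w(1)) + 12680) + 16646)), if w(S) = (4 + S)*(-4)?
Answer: -1/8378 ≈ -0.00011936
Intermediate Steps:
w(S) = -16 - 4*S
F(q, a) = a*(-6 + 2*q) (F(q, a) = (-6 + 2*q)*a = a*(-6 + 2*q))
1/(-41744 + ((F(-98, w(1)) + 12680) + 16646)) = 1/(-41744 + ((2*(-16 - 4*1)*(-3 - 98) + 12680) + 16646)) = 1/(-41744 + ((2*(-16 - 4)*(-101) + 12680) + 16646)) = 1/(-41744 + ((2*(-20)*(-101) + 12680) + 16646)) = 1/(-41744 + ((4040 + 12680) + 16646)) = 1/(-41744 + (16720 + 16646)) = 1/(-41744 + 33366) = 1/(-8378) = -1/8378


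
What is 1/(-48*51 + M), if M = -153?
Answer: -1/2601 ≈ -0.00038447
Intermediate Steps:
1/(-48*51 + M) = 1/(-48*51 - 153) = 1/(-2448 - 153) = 1/(-2601) = -1/2601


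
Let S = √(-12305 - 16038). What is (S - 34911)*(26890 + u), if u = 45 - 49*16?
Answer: -912957561 + 26151*I*√28343 ≈ -9.1296e+8 + 4.4026e+6*I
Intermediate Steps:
S = I*√28343 (S = √(-28343) = I*√28343 ≈ 168.35*I)
u = -739 (u = 45 - 784 = -739)
(S - 34911)*(26890 + u) = (I*√28343 - 34911)*(26890 - 739) = (-34911 + I*√28343)*26151 = -912957561 + 26151*I*√28343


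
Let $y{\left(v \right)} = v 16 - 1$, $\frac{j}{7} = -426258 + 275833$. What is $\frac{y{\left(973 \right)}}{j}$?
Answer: $- \frac{15567}{1052975} \approx -0.014784$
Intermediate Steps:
$j = -1052975$ ($j = 7 \left(-426258 + 275833\right) = 7 \left(-150425\right) = -1052975$)
$y{\left(v \right)} = -1 + 16 v$ ($y{\left(v \right)} = 16 v - 1 = -1 + 16 v$)
$\frac{y{\left(973 \right)}}{j} = \frac{-1 + 16 \cdot 973}{-1052975} = \left(-1 + 15568\right) \left(- \frac{1}{1052975}\right) = 15567 \left(- \frac{1}{1052975}\right) = - \frac{15567}{1052975}$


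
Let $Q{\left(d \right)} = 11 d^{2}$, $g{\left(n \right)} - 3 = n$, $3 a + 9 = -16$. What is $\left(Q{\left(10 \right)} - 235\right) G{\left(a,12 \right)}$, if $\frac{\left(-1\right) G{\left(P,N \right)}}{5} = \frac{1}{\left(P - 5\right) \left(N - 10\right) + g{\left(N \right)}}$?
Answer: $\frac{2595}{7} \approx 370.71$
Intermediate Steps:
$a = - \frac{25}{3}$ ($a = -3 + \frac{1}{3} \left(-16\right) = -3 - \frac{16}{3} = - \frac{25}{3} \approx -8.3333$)
$g{\left(n \right)} = 3 + n$
$G{\left(P,N \right)} = - \frac{5}{3 + N + \left(-10 + N\right) \left(-5 + P\right)}$ ($G{\left(P,N \right)} = - \frac{5}{\left(P - 5\right) \left(N - 10\right) + \left(3 + N\right)} = - \frac{5}{\left(-5 + P\right) \left(-10 + N\right) + \left(3 + N\right)} = - \frac{5}{\left(-10 + N\right) \left(-5 + P\right) + \left(3 + N\right)} = - \frac{5}{3 + N + \left(-10 + N\right) \left(-5 + P\right)}$)
$\left(Q{\left(10 \right)} - 235\right) G{\left(a,12 \right)} = \left(11 \cdot 10^{2} - 235\right) \left(- \frac{5}{53 - - \frac{250}{3} - 48 + 12 \left(- \frac{25}{3}\right)}\right) = \left(11 \cdot 100 - 235\right) \left(- \frac{5}{53 + \frac{250}{3} - 48 - 100}\right) = \left(1100 - 235\right) \left(- \frac{5}{- \frac{35}{3}}\right) = 865 \left(\left(-5\right) \left(- \frac{3}{35}\right)\right) = 865 \cdot \frac{3}{7} = \frac{2595}{7}$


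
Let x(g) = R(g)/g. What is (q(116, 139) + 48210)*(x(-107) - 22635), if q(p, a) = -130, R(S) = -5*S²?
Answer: -1062568000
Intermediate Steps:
x(g) = -5*g (x(g) = (-5*g²)/g = -5*g)
(q(116, 139) + 48210)*(x(-107) - 22635) = (-130 + 48210)*(-5*(-107) - 22635) = 48080*(535 - 22635) = 48080*(-22100) = -1062568000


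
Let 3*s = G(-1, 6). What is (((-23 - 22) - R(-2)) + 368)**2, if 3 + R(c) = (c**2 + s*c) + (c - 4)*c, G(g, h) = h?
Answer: 98596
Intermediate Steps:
s = 2 (s = (1/3)*6 = 2)
R(c) = -3 + c**2 + 2*c + c*(-4 + c) (R(c) = -3 + ((c**2 + 2*c) + (c - 4)*c) = -3 + ((c**2 + 2*c) + (-4 + c)*c) = -3 + ((c**2 + 2*c) + c*(-4 + c)) = -3 + (c**2 + 2*c + c*(-4 + c)) = -3 + c**2 + 2*c + c*(-4 + c))
(((-23 - 22) - R(-2)) + 368)**2 = (((-23 - 22) - (-3 - 2*(-2) + 2*(-2)**2)) + 368)**2 = ((-45 - (-3 + 4 + 2*4)) + 368)**2 = ((-45 - (-3 + 4 + 8)) + 368)**2 = ((-45 - 1*9) + 368)**2 = ((-45 - 9) + 368)**2 = (-54 + 368)**2 = 314**2 = 98596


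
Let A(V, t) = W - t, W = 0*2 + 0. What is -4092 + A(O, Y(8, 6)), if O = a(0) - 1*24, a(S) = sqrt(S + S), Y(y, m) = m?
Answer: -4098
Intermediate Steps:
a(S) = sqrt(2)*sqrt(S) (a(S) = sqrt(2*S) = sqrt(2)*sqrt(S))
W = 0 (W = 0 + 0 = 0)
O = -24 (O = sqrt(2)*sqrt(0) - 1*24 = sqrt(2)*0 - 24 = 0 - 24 = -24)
A(V, t) = -t (A(V, t) = 0 - t = -t)
-4092 + A(O, Y(8, 6)) = -4092 - 1*6 = -4092 - 6 = -4098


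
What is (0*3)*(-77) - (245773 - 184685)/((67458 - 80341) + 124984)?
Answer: -61088/112101 ≈ -0.54494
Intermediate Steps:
(0*3)*(-77) - (245773 - 184685)/((67458 - 80341) + 124984) = 0*(-77) - 61088/(-12883 + 124984) = 0 - 61088/112101 = -61088/112101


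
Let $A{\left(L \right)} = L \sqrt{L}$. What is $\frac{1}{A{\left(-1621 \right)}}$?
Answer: $\frac{i \sqrt{1621}}{2627641} \approx 1.5322 \cdot 10^{-5} i$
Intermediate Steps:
$A{\left(L \right)} = L^{\frac{3}{2}}$
$\frac{1}{A{\left(-1621 \right)}} = \frac{1}{\left(-1621\right)^{\frac{3}{2}}} = \frac{1}{\left(-1621\right) i \sqrt{1621}} = \frac{i \sqrt{1621}}{2627641}$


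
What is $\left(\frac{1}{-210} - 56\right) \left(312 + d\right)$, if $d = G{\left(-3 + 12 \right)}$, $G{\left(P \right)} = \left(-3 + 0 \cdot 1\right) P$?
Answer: $- \frac{223459}{14} \approx -15961.0$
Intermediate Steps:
$G{\left(P \right)} = - 3 P$ ($G{\left(P \right)} = \left(-3 + 0\right) P = - 3 P$)
$d = -27$ ($d = - 3 \left(-3 + 12\right) = \left(-3\right) 9 = -27$)
$\left(\frac{1}{-210} - 56\right) \left(312 + d\right) = \left(\frac{1}{-210} - 56\right) \left(312 - 27\right) = \left(- \frac{1}{210} - 56\right) 285 = \left(- \frac{11761}{210}\right) 285 = - \frac{223459}{14}$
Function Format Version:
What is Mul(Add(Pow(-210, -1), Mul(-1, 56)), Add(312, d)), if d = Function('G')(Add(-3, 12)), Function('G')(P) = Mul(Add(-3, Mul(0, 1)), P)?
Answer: Rational(-223459, 14) ≈ -15961.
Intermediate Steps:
Function('G')(P) = Mul(-3, P) (Function('G')(P) = Mul(Add(-3, 0), P) = Mul(-3, P))
d = -27 (d = Mul(-3, Add(-3, 12)) = Mul(-3, 9) = -27)
Mul(Add(Pow(-210, -1), Mul(-1, 56)), Add(312, d)) = Mul(Add(Pow(-210, -1), Mul(-1, 56)), Add(312, -27)) = Mul(Add(Rational(-1, 210), -56), 285) = Mul(Rational(-11761, 210), 285) = Rational(-223459, 14)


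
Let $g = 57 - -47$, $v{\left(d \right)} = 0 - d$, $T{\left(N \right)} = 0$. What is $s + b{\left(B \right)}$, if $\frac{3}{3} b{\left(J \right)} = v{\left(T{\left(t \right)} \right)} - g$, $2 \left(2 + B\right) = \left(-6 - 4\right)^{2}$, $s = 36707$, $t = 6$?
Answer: $36603$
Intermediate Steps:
$v{\left(d \right)} = - d$
$B = 48$ ($B = -2 + \frac{\left(-6 - 4\right)^{2}}{2} = -2 + \frac{\left(-10\right)^{2}}{2} = -2 + \frac{1}{2} \cdot 100 = -2 + 50 = 48$)
$g = 104$ ($g = 57 + 47 = 104$)
$b{\left(J \right)} = -104$ ($b{\left(J \right)} = \left(-1\right) 0 - 104 = 0 - 104 = -104$)
$s + b{\left(B \right)} = 36707 - 104 = 36603$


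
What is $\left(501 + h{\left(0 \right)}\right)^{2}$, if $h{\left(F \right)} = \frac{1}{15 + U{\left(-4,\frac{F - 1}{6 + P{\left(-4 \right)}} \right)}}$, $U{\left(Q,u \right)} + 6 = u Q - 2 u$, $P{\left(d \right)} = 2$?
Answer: $\frac{381928849}{1521} \approx 2.511 \cdot 10^{5}$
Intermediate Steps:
$U{\left(Q,u \right)} = -6 - 2 u + Q u$ ($U{\left(Q,u \right)} = -6 + \left(u Q - 2 u\right) = -6 + \left(Q u - 2 u\right) = -6 + \left(- 2 u + Q u\right) = -6 - 2 u + Q u$)
$h{\left(F \right)} = \frac{1}{\frac{39}{4} - \frac{3 F}{4}}$ ($h{\left(F \right)} = \frac{1}{15 - \left(6 + \frac{6 \left(F - 1\right)}{6 + 2}\right)} = \frac{1}{15 - \left(6 + \frac{6 \left(-1 + F\right)}{8}\right)} = \frac{1}{15 - \left(6 + 6 \left(-1 + F\right) \frac{1}{8}\right)} = \frac{1}{15 - \left(6 + 6 \left(- \frac{1}{8} + \frac{F}{8}\right)\right)} = \frac{1}{15 - \left(\frac{21}{4} + \frac{3 F}{4}\right)} = \frac{1}{\frac{39}{4} - \frac{3 F}{4}}$)
$\left(501 + h{\left(0 \right)}\right)^{2} = \left(501 - \frac{4}{-39 + 3 \cdot 0}\right)^{2} = \left(501 - \frac{4}{-39 + 0}\right)^{2} = \left(501 - \frac{4}{-39}\right)^{2} = \left(501 - - \frac{4}{39}\right)^{2} = \left(501 + \frac{4}{39}\right)^{2} = \left(\frac{19543}{39}\right)^{2} = \frac{381928849}{1521}$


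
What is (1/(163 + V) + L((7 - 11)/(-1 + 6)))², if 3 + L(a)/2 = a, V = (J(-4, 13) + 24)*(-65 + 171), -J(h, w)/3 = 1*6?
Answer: 921547449/15960025 ≈ 57.741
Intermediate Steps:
J(h, w) = -18 (J(h, w) = -3*6 = -18)
V = 636 (V = (-18 + 24)*(-65 + 171) = 6*106 = 636)
L(a) = -6 + 2*a
(1/(163 + V) + L((7 - 11)/(-1 + 6)))² = (1/(163 + 636) + (-6 + 2*((7 - 11)/(-1 + 6))))² = (1/799 + (-6 + 2*(-4/5)))² = (1/799 + (-6 + 2*(-4*⅕)))² = (1/799 + (-6 + 2*(-⅘)))² = (1/799 + (-6 - 8/5))² = (1/799 - 38/5)² = (-30357/3995)² = 921547449/15960025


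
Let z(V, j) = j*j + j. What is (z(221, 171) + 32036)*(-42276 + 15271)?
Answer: -1659403240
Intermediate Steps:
z(V, j) = j + j**2 (z(V, j) = j**2 + j = j + j**2)
(z(221, 171) + 32036)*(-42276 + 15271) = (171*(1 + 171) + 32036)*(-42276 + 15271) = (171*172 + 32036)*(-27005) = (29412 + 32036)*(-27005) = 61448*(-27005) = -1659403240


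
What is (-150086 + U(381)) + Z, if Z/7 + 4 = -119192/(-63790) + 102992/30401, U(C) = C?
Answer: -20735916206169/138519985 ≈ -1.4970e+5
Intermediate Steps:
Z = 1218148256/138519985 (Z = -28 + 7*(-119192/(-63790) + 102992/30401) = -28 + 7*(-119192*(-1/63790) + 102992*(1/30401)) = -28 + 7*(59596/31895 + 102992/30401) = -28 + 7*(5096707836/969639895) = -28 + 5096707836/138519985 = 1218148256/138519985 ≈ 8.7940)
(-150086 + U(381)) + Z = (-150086 + 381) + 1218148256/138519985 = -149705 + 1218148256/138519985 = -20735916206169/138519985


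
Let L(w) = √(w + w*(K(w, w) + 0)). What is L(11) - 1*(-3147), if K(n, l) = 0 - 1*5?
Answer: 3147 + 2*I*√11 ≈ 3147.0 + 6.6332*I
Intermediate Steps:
K(n, l) = -5 (K(n, l) = 0 - 5 = -5)
L(w) = 2*√(-w) (L(w) = √(w + w*(-5 + 0)) = √(w + w*(-5)) = √(w - 5*w) = √(-4*w) = 2*√(-w))
L(11) - 1*(-3147) = 2*√(-1*11) - 1*(-3147) = 2*√(-11) + 3147 = 2*(I*√11) + 3147 = 2*I*√11 + 3147 = 3147 + 2*I*√11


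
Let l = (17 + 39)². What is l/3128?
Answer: 392/391 ≈ 1.0026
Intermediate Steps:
l = 3136 (l = 56² = 3136)
l/3128 = 3136/3128 = 3136*(1/3128) = 392/391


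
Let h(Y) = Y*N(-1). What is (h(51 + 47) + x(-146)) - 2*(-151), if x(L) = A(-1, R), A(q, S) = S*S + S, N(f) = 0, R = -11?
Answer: 412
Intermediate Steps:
A(q, S) = S + S**2 (A(q, S) = S**2 + S = S + S**2)
x(L) = 110 (x(L) = -11*(1 - 11) = -11*(-10) = 110)
h(Y) = 0 (h(Y) = Y*0 = 0)
(h(51 + 47) + x(-146)) - 2*(-151) = (0 + 110) - 2*(-151) = 110 + 302 = 412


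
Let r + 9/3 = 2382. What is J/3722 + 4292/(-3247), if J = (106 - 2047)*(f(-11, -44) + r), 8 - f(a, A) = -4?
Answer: -15085077781/12085334 ≈ -1248.2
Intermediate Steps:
r = 2379 (r = -3 + 2382 = 2379)
f(a, A) = 12 (f(a, A) = 8 - 1*(-4) = 8 + 4 = 12)
J = -4640931 (J = (106 - 2047)*(12 + 2379) = -1941*2391 = -4640931)
J/3722 + 4292/(-3247) = -4640931/3722 + 4292/(-3247) = -4640931*1/3722 + 4292*(-1/3247) = -4640931/3722 - 4292/3247 = -15085077781/12085334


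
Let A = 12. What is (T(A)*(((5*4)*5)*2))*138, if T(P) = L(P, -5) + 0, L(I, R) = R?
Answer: -138000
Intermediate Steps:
T(P) = -5 (T(P) = -5 + 0 = -5)
(T(A)*(((5*4)*5)*2))*138 = -5*(5*4)*5*2*138 = -5*20*5*2*138 = -500*2*138 = -5*200*138 = -1000*138 = -138000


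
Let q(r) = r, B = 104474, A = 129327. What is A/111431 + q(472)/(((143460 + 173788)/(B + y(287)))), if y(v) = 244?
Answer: 346794823767/2209453868 ≈ 156.96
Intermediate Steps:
A/111431 + q(472)/(((143460 + 173788)/(B + y(287)))) = 129327/111431 + 472/(((143460 + 173788)/(104474 + 244))) = 129327*(1/111431) + 472/((317248/104718)) = 129327/111431 + 472/((317248*(1/104718))) = 129327/111431 + 472/(158624/52359) = 129327/111431 + 472*(52359/158624) = 129327/111431 + 3089181/19828 = 346794823767/2209453868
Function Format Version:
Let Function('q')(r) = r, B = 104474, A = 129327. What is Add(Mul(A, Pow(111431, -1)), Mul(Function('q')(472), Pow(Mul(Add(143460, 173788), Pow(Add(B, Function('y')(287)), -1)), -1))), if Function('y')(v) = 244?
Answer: Rational(346794823767, 2209453868) ≈ 156.96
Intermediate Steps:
Add(Mul(A, Pow(111431, -1)), Mul(Function('q')(472), Pow(Mul(Add(143460, 173788), Pow(Add(B, Function('y')(287)), -1)), -1))) = Add(Mul(129327, Pow(111431, -1)), Mul(472, Pow(Mul(Add(143460, 173788), Pow(Add(104474, 244), -1)), -1))) = Add(Mul(129327, Rational(1, 111431)), Mul(472, Pow(Mul(317248, Pow(104718, -1)), -1))) = Add(Rational(129327, 111431), Mul(472, Pow(Mul(317248, Rational(1, 104718)), -1))) = Add(Rational(129327, 111431), Mul(472, Pow(Rational(158624, 52359), -1))) = Add(Rational(129327, 111431), Mul(472, Rational(52359, 158624))) = Add(Rational(129327, 111431), Rational(3089181, 19828)) = Rational(346794823767, 2209453868)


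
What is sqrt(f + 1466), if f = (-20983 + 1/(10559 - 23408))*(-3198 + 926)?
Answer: sqrt(7870963931573370)/12849 ≈ 6904.7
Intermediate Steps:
f = 612555210496/12849 (f = (-20983 + 1/(-12849))*(-2272) = (-20983 - 1/12849)*(-2272) = -269610568/12849*(-2272) = 612555210496/12849 ≈ 4.7673e+7)
sqrt(f + 1466) = sqrt(612555210496/12849 + 1466) = sqrt(612574047130/12849) = sqrt(7870963931573370)/12849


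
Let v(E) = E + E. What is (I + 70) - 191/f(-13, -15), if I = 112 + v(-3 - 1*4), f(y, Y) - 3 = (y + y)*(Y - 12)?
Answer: 118249/705 ≈ 167.73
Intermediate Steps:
f(y, Y) = 3 + 2*y*(-12 + Y) (f(y, Y) = 3 + (y + y)*(Y - 12) = 3 + (2*y)*(-12 + Y) = 3 + 2*y*(-12 + Y))
v(E) = 2*E
I = 98 (I = 112 + 2*(-3 - 1*4) = 112 + 2*(-3 - 4) = 112 + 2*(-7) = 112 - 14 = 98)
(I + 70) - 191/f(-13, -15) = (98 + 70) - 191/(3 - 24*(-13) + 2*(-15)*(-13)) = 168 - 191/(3 + 312 + 390) = 168 - 191/705 = 118249/705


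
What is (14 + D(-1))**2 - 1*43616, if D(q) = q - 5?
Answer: -43552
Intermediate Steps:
D(q) = -5 + q
(14 + D(-1))**2 - 1*43616 = (14 + (-5 - 1))**2 - 1*43616 = (14 - 6)**2 - 43616 = 8**2 - 43616 = 64 - 43616 = -43552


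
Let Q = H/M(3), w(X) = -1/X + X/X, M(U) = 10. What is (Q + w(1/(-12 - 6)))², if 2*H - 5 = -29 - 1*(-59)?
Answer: 6889/16 ≈ 430.56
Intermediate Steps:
H = 35/2 (H = 5/2 + (-29 - 1*(-59))/2 = 5/2 + (-29 + 59)/2 = 5/2 + (½)*30 = 5/2 + 15 = 35/2 ≈ 17.500)
w(X) = 1 - 1/X (w(X) = -1/X + 1 = 1 - 1/X)
Q = 7/4 (Q = (35/2)/10 = (35/2)*(⅒) = 7/4 ≈ 1.7500)
(Q + w(1/(-12 - 6)))² = (7/4 + (-1 + 1/(-12 - 6))/(1/(-12 - 6)))² = (7/4 + (-1 + 1/(-18))/(1/(-18)))² = (7/4 + (-1 - 1/18)/(-1/18))² = (7/4 - 18*(-19/18))² = (7/4 + 19)² = (83/4)² = 6889/16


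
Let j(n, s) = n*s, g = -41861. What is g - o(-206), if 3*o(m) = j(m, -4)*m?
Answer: 44161/3 ≈ 14720.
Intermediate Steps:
o(m) = -4*m**2/3 (o(m) = ((m*(-4))*m)/3 = ((-4*m)*m)/3 = (-4*m**2)/3 = -4*m**2/3)
g - o(-206) = -41861 - (-4)*(-206)**2/3 = -41861 - (-4)*42436/3 = -41861 - 1*(-169744/3) = -41861 + 169744/3 = 44161/3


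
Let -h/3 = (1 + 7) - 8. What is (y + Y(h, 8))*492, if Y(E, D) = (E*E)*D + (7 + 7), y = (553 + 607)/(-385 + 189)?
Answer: 194832/49 ≈ 3976.2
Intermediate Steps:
h = 0 (h = -3*((1 + 7) - 8) = -3*(8 - 8) = -3*0 = 0)
y = -290/49 (y = 1160/(-196) = 1160*(-1/196) = -290/49 ≈ -5.9184)
Y(E, D) = 14 + D*E² (Y(E, D) = E²*D + 14 = D*E² + 14 = 14 + D*E²)
(y + Y(h, 8))*492 = (-290/49 + (14 + 8*0²))*492 = (-290/49 + (14 + 8*0))*492 = (-290/49 + (14 + 0))*492 = (-290/49 + 14)*492 = (396/49)*492 = 194832/49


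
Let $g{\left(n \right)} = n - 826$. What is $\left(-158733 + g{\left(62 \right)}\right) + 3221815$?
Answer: $3062318$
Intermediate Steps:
$g{\left(n \right)} = -826 + n$
$\left(-158733 + g{\left(62 \right)}\right) + 3221815 = \left(-158733 + \left(-826 + 62\right)\right) + 3221815 = \left(-158733 - 764\right) + 3221815 = -159497 + 3221815 = 3062318$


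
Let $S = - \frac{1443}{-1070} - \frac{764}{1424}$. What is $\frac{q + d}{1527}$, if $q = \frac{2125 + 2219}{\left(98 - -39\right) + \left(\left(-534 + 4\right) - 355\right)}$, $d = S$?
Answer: $- \frac{177916457}{54385662540} \approx -0.0032714$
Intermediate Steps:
$S = \frac{154669}{190460}$ ($S = \left(-1443\right) \left(- \frac{1}{1070}\right) - \frac{191}{356} = \frac{1443}{1070} - \frac{191}{356} = \frac{154669}{190460} \approx 0.81208$)
$d = \frac{154669}{190460} \approx 0.81208$
$q = - \frac{1086}{187}$ ($q = \frac{4344}{\left(98 + 39\right) - 885} = \frac{4344}{137 - 885} = \frac{4344}{-748} = 4344 \left(- \frac{1}{748}\right) = - \frac{1086}{187} \approx -5.8075$)
$\frac{q + d}{1527} = \frac{- \frac{1086}{187} + \frac{154669}{190460}}{1527} = \left(- \frac{177916457}{35616020}\right) \frac{1}{1527} = - \frac{177916457}{54385662540}$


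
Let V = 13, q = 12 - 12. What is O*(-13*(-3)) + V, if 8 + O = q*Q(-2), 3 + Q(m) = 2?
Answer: -299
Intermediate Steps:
Q(m) = -1 (Q(m) = -3 + 2 = -1)
q = 0
O = -8 (O = -8 + 0*(-1) = -8 + 0 = -8)
O*(-13*(-3)) + V = -(-104)*(-3) + 13 = -8*39 + 13 = -312 + 13 = -299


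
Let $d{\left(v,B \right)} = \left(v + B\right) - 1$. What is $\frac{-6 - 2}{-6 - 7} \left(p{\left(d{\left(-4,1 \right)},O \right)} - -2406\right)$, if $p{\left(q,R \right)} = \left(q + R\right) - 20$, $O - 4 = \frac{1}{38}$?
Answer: $\frac{362676}{247} \approx 1468.3$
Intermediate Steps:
$O = \frac{153}{38}$ ($O = 4 + \frac{1}{38} = \frac{153}{38} \approx 4.0263$)
$d{\left(v,B \right)} = -1 + B + v$ ($d{\left(v,B \right)} = \left(B + v\right) - 1 = -1 + B + v$)
$p{\left(q,R \right)} = -20 + R + q$ ($p{\left(q,R \right)} = \left(R + q\right) - 20 = -20 + R + q$)
$\frac{-6 - 2}{-6 - 7} \left(p{\left(d{\left(-4,1 \right)},O \right)} - -2406\right) = \frac{-6 - 2}{-6 - 7} \left(\left(-20 + \frac{153}{38} - 4\right) - -2406\right) = - \frac{8}{-13} \left(\left(-20 + \frac{153}{38} - 4\right) + 2406\right) = \left(-8\right) \left(- \frac{1}{13}\right) \left(- \frac{759}{38} + 2406\right) = \frac{8}{13} \cdot \frac{90669}{38} = \frac{362676}{247}$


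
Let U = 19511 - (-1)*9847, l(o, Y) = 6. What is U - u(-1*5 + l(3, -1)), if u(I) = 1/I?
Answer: 29357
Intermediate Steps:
U = 29358 (U = 19511 - 1*(-9847) = 19511 + 9847 = 29358)
U - u(-1*5 + l(3, -1)) = 29358 - 1/(-1*5 + 6) = 29358 - 1/(-5 + 6) = 29358 - 1/1 = 29358 - 1*1 = 29358 - 1 = 29357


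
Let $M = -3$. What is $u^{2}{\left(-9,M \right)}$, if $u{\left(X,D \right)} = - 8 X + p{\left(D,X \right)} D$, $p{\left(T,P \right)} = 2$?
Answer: $4356$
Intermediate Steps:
$u{\left(X,D \right)} = - 8 X + 2 D$
$u^{2}{\left(-9,M \right)} = \left(\left(-8\right) \left(-9\right) + 2 \left(-3\right)\right)^{2} = \left(72 - 6\right)^{2} = 66^{2} = 4356$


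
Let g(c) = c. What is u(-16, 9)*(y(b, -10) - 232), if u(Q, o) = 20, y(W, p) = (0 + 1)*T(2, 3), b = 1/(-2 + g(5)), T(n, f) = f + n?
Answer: -4540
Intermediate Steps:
b = 1/3 (b = 1/(-2 + 5) = 1/3 ≈ 0.33333)
y(W, p) = 5 (y(W, p) = (0 + 1)*(3 + 2) = 1*5 = 5)
u(-16, 9)*(y(b, -10) - 232) = 20*(5 - 232) = 20*(-227) = -4540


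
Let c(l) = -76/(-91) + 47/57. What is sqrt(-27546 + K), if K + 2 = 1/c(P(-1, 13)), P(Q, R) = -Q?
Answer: I*sqrt(2041672086905)/8609 ≈ 165.97*I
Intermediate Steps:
c(l) = 8609/5187 (c(l) = -76*(-1/91) + 47*(1/57) = 76/91 + 47/57 = 8609/5187)
K = -12031/8609 (K = -2 + 1/(8609/5187) = -2 + 5187/8609 = -12031/8609 ≈ -1.3975)
sqrt(-27546 + K) = sqrt(-27546 - 12031/8609) = sqrt(-237155545/8609) = I*sqrt(2041672086905)/8609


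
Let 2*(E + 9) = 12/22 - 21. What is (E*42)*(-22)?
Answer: 17766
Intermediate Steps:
E = -423/22 (E = -9 + (12/22 - 21)/2 = -9 + (12*(1/22) - 21)/2 = -9 + (6/11 - 21)/2 = -9 + (½)*(-225/11) = -9 - 225/22 = -423/22 ≈ -19.227)
(E*42)*(-22) = -423/22*42*(-22) = -8883/11*(-22) = 17766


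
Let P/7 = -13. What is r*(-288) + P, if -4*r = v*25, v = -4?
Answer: -7291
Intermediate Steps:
P = -91 (P = 7*(-13) = -91)
r = 25 (r = -(-1)*25 = -¼*(-100) = 25)
r*(-288) + P = 25*(-288) - 91 = -7200 - 91 = -7291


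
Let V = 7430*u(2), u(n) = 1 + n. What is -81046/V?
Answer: -40523/11145 ≈ -3.6360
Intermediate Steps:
V = 22290 (V = 7430*(1 + 2) = 7430*3 = 22290)
-81046/V = -81046/22290 = -81046*1/22290 = -40523/11145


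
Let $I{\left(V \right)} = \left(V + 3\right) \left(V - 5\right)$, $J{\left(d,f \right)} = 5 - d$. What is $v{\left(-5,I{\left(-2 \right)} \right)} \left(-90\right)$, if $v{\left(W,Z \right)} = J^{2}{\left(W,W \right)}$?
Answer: $-9000$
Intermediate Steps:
$I{\left(V \right)} = \left(-5 + V\right) \left(3 + V\right)$ ($I{\left(V \right)} = \left(3 + V\right) \left(-5 + V\right) = \left(-5 + V\right) \left(3 + V\right)$)
$v{\left(W,Z \right)} = \left(5 - W\right)^{2}$
$v{\left(-5,I{\left(-2 \right)} \right)} \left(-90\right) = \left(-5 - 5\right)^{2} \left(-90\right) = \left(-10\right)^{2} \left(-90\right) = 100 \left(-90\right) = -9000$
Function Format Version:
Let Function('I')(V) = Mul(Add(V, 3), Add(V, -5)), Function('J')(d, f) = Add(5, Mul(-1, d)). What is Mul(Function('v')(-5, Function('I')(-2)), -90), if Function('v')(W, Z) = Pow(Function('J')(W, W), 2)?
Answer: -9000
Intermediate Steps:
Function('I')(V) = Mul(Add(-5, V), Add(3, V)) (Function('I')(V) = Mul(Add(3, V), Add(-5, V)) = Mul(Add(-5, V), Add(3, V)))
Function('v')(W, Z) = Pow(Add(5, Mul(-1, W)), 2)
Mul(Function('v')(-5, Function('I')(-2)), -90) = Mul(Pow(Add(-5, -5), 2), -90) = Mul(Pow(-10, 2), -90) = Mul(100, -90) = -9000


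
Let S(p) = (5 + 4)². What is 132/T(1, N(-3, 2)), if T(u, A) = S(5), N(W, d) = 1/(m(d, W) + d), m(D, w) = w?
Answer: 44/27 ≈ 1.6296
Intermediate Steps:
S(p) = 81 (S(p) = 9² = 81)
N(W, d) = 1/(W + d)
T(u, A) = 81
132/T(1, N(-3, 2)) = 132/81 = 132*(1/81) = 44/27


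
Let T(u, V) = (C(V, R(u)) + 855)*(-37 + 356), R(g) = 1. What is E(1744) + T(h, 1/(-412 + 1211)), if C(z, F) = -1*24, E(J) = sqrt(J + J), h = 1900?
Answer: 265089 + 4*sqrt(218) ≈ 2.6515e+5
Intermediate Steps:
E(J) = sqrt(2)*sqrt(J) (E(J) = sqrt(2*J) = sqrt(2)*sqrt(J))
C(z, F) = -24
T(u, V) = 265089 (T(u, V) = (-24 + 855)*(-37 + 356) = 831*319 = 265089)
E(1744) + T(h, 1/(-412 + 1211)) = sqrt(2)*sqrt(1744) + 265089 = sqrt(2)*(4*sqrt(109)) + 265089 = 4*sqrt(218) + 265089 = 265089 + 4*sqrt(218)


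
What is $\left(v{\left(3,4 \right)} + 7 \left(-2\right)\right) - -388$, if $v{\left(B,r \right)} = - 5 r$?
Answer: $354$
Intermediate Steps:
$\left(v{\left(3,4 \right)} + 7 \left(-2\right)\right) - -388 = \left(\left(-5\right) 4 + 7 \left(-2\right)\right) - -388 = \left(-20 - 14\right) + 388 = -34 + 388 = 354$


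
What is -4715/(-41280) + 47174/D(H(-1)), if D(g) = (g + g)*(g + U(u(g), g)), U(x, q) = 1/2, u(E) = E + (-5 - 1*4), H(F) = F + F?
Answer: 64912367/8256 ≈ 7862.4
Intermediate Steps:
H(F) = 2*F
u(E) = -9 + E (u(E) = E + (-5 - 4) = E - 9 = -9 + E)
U(x, q) = ½
D(g) = 2*g*(½ + g) (D(g) = (g + g)*(g + ½) = (2*g)*(½ + g) = 2*g*(½ + g))
-4715/(-41280) + 47174/D(H(-1)) = -4715/(-41280) + 47174/(((2*(-1))*(1 + 2*(2*(-1))))) = -4715*(-1/41280) + 47174/((-2*(1 + 2*(-2)))) = 943/8256 + 47174/((-2*(1 - 4))) = 943/8256 + 47174/((-2*(-3))) = 943/8256 + 47174/6 = 943/8256 + 47174*(⅙) = 943/8256 + 23587/3 = 64912367/8256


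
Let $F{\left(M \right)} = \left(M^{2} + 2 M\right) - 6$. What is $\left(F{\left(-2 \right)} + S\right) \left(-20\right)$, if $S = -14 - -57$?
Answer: $-740$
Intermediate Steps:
$F{\left(M \right)} = -6 + M^{2} + 2 M$
$S = 43$ ($S = -14 + 57 = 43$)
$\left(F{\left(-2 \right)} + S\right) \left(-20\right) = \left(\left(-6 + \left(-2\right)^{2} + 2 \left(-2\right)\right) + 43\right) \left(-20\right) = \left(\left(-6 + 4 - 4\right) + 43\right) \left(-20\right) = \left(-6 + 43\right) \left(-20\right) = 37 \left(-20\right) = -740$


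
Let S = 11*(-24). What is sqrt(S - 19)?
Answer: I*sqrt(283) ≈ 16.823*I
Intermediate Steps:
S = -264
sqrt(S - 19) = sqrt(-264 - 19) = sqrt(-283) = I*sqrt(283)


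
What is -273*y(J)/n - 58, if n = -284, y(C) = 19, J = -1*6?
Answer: -11285/284 ≈ -39.736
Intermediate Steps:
J = -6
-273*y(J)/n - 58 = -5187/(-284) - 58 = -5187*(-1)/284 - 58 = -273*(-19/284) - 58 = 5187/284 - 58 = -11285/284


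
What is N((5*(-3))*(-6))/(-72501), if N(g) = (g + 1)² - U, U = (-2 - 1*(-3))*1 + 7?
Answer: -8273/72501 ≈ -0.11411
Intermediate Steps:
U = 8 (U = (-2 + 3)*1 + 7 = 1*1 + 7 = 1 + 7 = 8)
N(g) = -8 + (1 + g)² (N(g) = (g + 1)² - 1*8 = (1 + g)² - 8 = -8 + (1 + g)²)
N((5*(-3))*(-6))/(-72501) = (-8 + (1 + (5*(-3))*(-6))²)/(-72501) = (-8 + (1 - 15*(-6))²)*(-1/72501) = (-8 + (1 + 90)²)*(-1/72501) = (-8 + 91²)*(-1/72501) = (-8 + 8281)*(-1/72501) = 8273*(-1/72501) = -8273/72501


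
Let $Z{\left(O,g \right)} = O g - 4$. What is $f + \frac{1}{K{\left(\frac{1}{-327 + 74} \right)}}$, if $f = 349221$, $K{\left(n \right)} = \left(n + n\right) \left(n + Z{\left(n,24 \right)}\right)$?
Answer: $\frac{724348363}{2074} \approx 3.4925 \cdot 10^{5}$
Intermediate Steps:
$Z{\left(O,g \right)} = -4 + O g$
$K{\left(n \right)} = 2 n \left(-4 + 25 n\right)$ ($K{\left(n \right)} = \left(n + n\right) \left(n + \left(-4 + n 24\right)\right) = 2 n \left(n + \left(-4 + 24 n\right)\right) = 2 n \left(-4 + 25 n\right)$)
$f + \frac{1}{K{\left(\frac{1}{-327 + 74} \right)}} = 349221 + \frac{1}{2 \frac{1}{-327 + 74} \left(-4 + \frac{25}{-327 + 74}\right)} = 349221 + \frac{1}{2 \frac{1}{-253} \left(-4 + \frac{25}{-253}\right)} = 349221 + \frac{1}{2 \left(- \frac{1}{253}\right) \left(-4 + 25 \left(- \frac{1}{253}\right)\right)} = 349221 + \frac{1}{2 \left(- \frac{1}{253}\right) \left(-4 - \frac{25}{253}\right)} = 349221 + \frac{1}{2 \left(- \frac{1}{253}\right) \left(- \frac{1037}{253}\right)} = 349221 + \frac{1}{\frac{2074}{64009}} = 349221 + \frac{64009}{2074} = \frac{724348363}{2074}$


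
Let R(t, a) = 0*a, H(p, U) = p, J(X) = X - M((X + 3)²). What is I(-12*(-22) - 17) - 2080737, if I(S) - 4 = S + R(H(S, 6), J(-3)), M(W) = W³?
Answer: -2080486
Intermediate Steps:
J(X) = X - (3 + X)⁶ (J(X) = X - ((X + 3)²)³ = X - ((3 + X)²)³ = X - (3 + X)⁶)
R(t, a) = 0
I(S) = 4 + S (I(S) = 4 + (S + 0) = 4 + S)
I(-12*(-22) - 17) - 2080737 = (4 + (-12*(-22) - 17)) - 2080737 = (4 + (264 - 17)) - 2080737 = (4 + 247) - 2080737 = 251 - 2080737 = -2080486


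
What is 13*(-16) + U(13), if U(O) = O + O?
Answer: -182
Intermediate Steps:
U(O) = 2*O
13*(-16) + U(13) = 13*(-16) + 2*13 = -208 + 26 = -182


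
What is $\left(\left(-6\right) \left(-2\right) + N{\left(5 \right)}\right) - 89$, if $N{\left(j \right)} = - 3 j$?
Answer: $-92$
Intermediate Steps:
$\left(\left(-6\right) \left(-2\right) + N{\left(5 \right)}\right) - 89 = \left(\left(-6\right) \left(-2\right) - 15\right) - 89 = \left(12 - 15\right) - 89 = -3 - 89 = -92$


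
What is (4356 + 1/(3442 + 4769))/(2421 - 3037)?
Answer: -35767117/5057976 ≈ -7.0714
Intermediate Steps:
(4356 + 1/(3442 + 4769))/(2421 - 3037) = (4356 + 1/8211)/(-616) = (4356 + 1/8211)*(-1/616) = (35767117/8211)*(-1/616) = -35767117/5057976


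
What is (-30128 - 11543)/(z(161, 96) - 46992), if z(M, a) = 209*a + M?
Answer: 41671/26767 ≈ 1.5568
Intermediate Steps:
z(M, a) = M + 209*a
(-30128 - 11543)/(z(161, 96) - 46992) = (-30128 - 11543)/((161 + 209*96) - 46992) = -41671/((161 + 20064) - 46992) = -41671/(20225 - 46992) = -41671/(-26767) = -41671*(-1/26767) = 41671/26767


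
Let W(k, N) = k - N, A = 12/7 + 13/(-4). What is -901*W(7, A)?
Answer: -215339/28 ≈ -7690.7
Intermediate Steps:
A = -43/28 (A = 12*(⅐) + 13*(-¼) = 12/7 - 13/4 = -43/28 ≈ -1.5357)
-901*W(7, A) = -901*(7 - 1*(-43/28)) = -901*(7 + 43/28) = -901*239/28 = -215339/28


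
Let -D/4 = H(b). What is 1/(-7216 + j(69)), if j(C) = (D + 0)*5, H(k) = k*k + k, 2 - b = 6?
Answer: -1/7456 ≈ -0.00013412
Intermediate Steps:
b = -4 (b = 2 - 1*6 = 2 - 6 = -4)
H(k) = k + k² (H(k) = k² + k = k + k²)
D = -48 (D = -(-16)*(1 - 4) = -(-16)*(-3) = -4*12 = -48)
j(C) = -240 (j(C) = (-48 + 0)*5 = -48*5 = -240)
1/(-7216 + j(69)) = 1/(-7216 - 240) = 1/(-7456) = -1/7456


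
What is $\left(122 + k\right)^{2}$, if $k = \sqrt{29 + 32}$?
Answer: $\left(122 + \sqrt{61}\right)^{2} \approx 16851.0$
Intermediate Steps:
$k = \sqrt{61} \approx 7.8102$
$\left(122 + k\right)^{2} = \left(122 + \sqrt{61}\right)^{2}$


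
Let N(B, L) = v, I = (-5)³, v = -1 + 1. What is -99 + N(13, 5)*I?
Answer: -99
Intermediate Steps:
v = 0
I = -125
N(B, L) = 0
-99 + N(13, 5)*I = -99 + 0*(-125) = -99 + 0 = -99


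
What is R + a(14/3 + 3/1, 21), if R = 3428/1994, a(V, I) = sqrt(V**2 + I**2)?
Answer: 1714/997 + sqrt(4498)/3 ≈ 24.075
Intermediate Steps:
a(V, I) = sqrt(I**2 + V**2)
R = 1714/997 (R = 3428*(1/1994) = 1714/997 ≈ 1.7192)
R + a(14/3 + 3/1, 21) = 1714/997 + sqrt(21**2 + (14/3 + 3/1)**2) = 1714/997 + sqrt(441 + (14*(1/3) + 3*1)**2) = 1714/997 + sqrt(441 + (14/3 + 3)**2) = 1714/997 + sqrt(441 + (23/3)**2) = 1714/997 + sqrt(441 + 529/9) = 1714/997 + sqrt(4498/9) = 1714/997 + sqrt(4498)/3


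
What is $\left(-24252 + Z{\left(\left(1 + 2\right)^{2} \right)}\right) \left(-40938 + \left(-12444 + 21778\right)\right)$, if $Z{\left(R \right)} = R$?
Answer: $766175772$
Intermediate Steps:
$\left(-24252 + Z{\left(\left(1 + 2\right)^{2} \right)}\right) \left(-40938 + \left(-12444 + 21778\right)\right) = \left(-24252 + \left(1 + 2\right)^{2}\right) \left(-40938 + \left(-12444 + 21778\right)\right) = \left(-24252 + 3^{2}\right) \left(-40938 + 9334\right) = \left(-24252 + 9\right) \left(-31604\right) = \left(-24243\right) \left(-31604\right) = 766175772$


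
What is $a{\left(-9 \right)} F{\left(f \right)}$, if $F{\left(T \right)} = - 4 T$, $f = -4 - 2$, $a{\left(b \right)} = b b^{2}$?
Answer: $-17496$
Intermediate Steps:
$a{\left(b \right)} = b^{3}$
$f = -6$ ($f = -4 - 2 = -6$)
$a{\left(-9 \right)} F{\left(f \right)} = \left(-9\right)^{3} \left(\left(-4\right) \left(-6\right)\right) = \left(-729\right) 24 = -17496$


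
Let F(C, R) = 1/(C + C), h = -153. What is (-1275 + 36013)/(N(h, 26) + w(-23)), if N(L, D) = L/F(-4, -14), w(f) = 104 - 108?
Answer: 17369/610 ≈ 28.474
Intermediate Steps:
w(f) = -4
F(C, R) = 1/(2*C)
N(L, D) = -8*L (N(L, D) = L/(((1/2)/(-4))) = L/(((1/2)*(-1/4))) = L/(-1/8) = L*(-8) = -8*L)
(-1275 + 36013)/(N(h, 26) + w(-23)) = (-1275 + 36013)/(-8*(-153) - 4) = 34738/(1224 - 4) = 34738/1220 = 34738*(1/1220) = 17369/610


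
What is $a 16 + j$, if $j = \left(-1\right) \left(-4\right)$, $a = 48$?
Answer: $772$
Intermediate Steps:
$j = 4$
$a 16 + j = 48 \cdot 16 + 4 = 768 + 4 = 772$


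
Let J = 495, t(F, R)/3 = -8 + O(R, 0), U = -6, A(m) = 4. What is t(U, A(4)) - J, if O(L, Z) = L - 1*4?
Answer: -519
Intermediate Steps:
O(L, Z) = -4 + L (O(L, Z) = L - 4 = -4 + L)
t(F, R) = -36 + 3*R (t(F, R) = 3*(-8 + (-4 + R)) = 3*(-12 + R) = -36 + 3*R)
t(U, A(4)) - J = (-36 + 3*4) - 1*495 = (-36 + 12) - 495 = -24 - 495 = -519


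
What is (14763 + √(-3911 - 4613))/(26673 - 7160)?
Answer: 777/1027 + 2*I*√2131/19513 ≈ 0.75657 + 0.0047315*I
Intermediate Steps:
(14763 + √(-3911 - 4613))/(26673 - 7160) = (14763 + √(-8524))/19513 = (14763 + 2*I*√2131)*(1/19513) = 777/1027 + 2*I*√2131/19513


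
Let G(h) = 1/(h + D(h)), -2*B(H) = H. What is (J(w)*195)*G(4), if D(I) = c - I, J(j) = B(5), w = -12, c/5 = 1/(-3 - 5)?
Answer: 780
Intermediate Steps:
B(H) = -H/2
c = -5/8 (c = 5/(-3 - 5) = 5/(-8) = 5*(-1/8) = -5/8 ≈ -0.62500)
J(j) = -5/2 (J(j) = -1/2*5 = -5/2)
D(I) = -5/8 - I
G(h) = -8/5 (G(h) = 1/(h + (-5/8 - h)) = 1/(-5/8) = -8/5)
(J(w)*195)*G(4) = -5/2*195*(-8/5) = -975/2*(-8/5) = 780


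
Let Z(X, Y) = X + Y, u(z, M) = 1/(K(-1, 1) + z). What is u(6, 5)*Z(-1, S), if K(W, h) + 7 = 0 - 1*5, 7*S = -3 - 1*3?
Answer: 13/42 ≈ 0.30952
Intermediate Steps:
S = -6/7 (S = (-3 - 1*3)/7 = (-3 - 3)/7 = (⅐)*(-6) = -6/7 ≈ -0.85714)
K(W, h) = -12 (K(W, h) = -7 + (0 - 1*5) = -7 + (0 - 5) = -7 - 5 = -12)
u(z, M) = 1/(-12 + z)
u(6, 5)*Z(-1, S) = (-1 - 6/7)/(-12 + 6) = -13/7/(-6) = -⅙*(-13/7) = 13/42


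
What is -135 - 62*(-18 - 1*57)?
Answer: 4515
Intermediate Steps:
-135 - 62*(-18 - 1*57) = -135 - 62*(-18 - 57) = -135 - 62*(-75) = -135 + 4650 = 4515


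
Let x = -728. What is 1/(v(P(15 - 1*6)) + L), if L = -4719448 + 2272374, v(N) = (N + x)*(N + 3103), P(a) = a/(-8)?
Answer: -64/301358631 ≈ -2.1237e-7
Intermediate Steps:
P(a) = -a/8 (P(a) = a*(-⅛) = -a/8)
v(N) = (-728 + N)*(3103 + N) (v(N) = (N - 728)*(N + 3103) = (-728 + N)*(3103 + N))
L = -2447074
1/(v(P(15 - 1*6)) + L) = 1/((-2258984 + (-(15 - 1*6)/8)² + 2375*(-(15 - 1*6)/8)) - 2447074) = 1/((-2258984 + (-(15 - 6)/8)² + 2375*(-(15 - 6)/8)) - 2447074) = 1/((-2258984 + (-⅛*9)² + 2375*(-⅛*9)) - 2447074) = 1/((-2258984 + (-9/8)² + 2375*(-9/8)) - 2447074) = 1/((-2258984 + 81/64 - 21375/8) - 2447074) = 1/(-144745895/64 - 2447074) = 1/(-301358631/64) = -64/301358631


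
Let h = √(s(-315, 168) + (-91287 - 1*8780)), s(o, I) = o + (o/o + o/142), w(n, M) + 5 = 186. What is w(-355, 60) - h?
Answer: 181 - I*√2024127214/142 ≈ 181.0 - 316.83*I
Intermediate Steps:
w(n, M) = 181 (w(n, M) = -5 + 186 = 181)
s(o, I) = 1 + 143*o/142 (s(o, I) = o + (1 + o*(1/142)) = o + (1 + o/142) = 1 + 143*o/142)
h = I*√2024127214/142 (h = √((1 + (143/142)*(-315)) + (-91287 - 1*8780)) = √((1 - 45045/142) + (-91287 - 8780)) = √(-44903/142 - 100067) = √(-14254417/142) = I*√2024127214/142 ≈ 316.83*I)
w(-355, 60) - h = 181 - I*√2024127214/142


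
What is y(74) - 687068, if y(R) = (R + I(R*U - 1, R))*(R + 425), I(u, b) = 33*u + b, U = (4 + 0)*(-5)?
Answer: -25000843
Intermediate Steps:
U = -20 (U = 4*(-5) = -20)
I(u, b) = b + 33*u
y(R) = (-33 - 658*R)*(425 + R) (y(R) = (R + (R + 33*(R*(-20) - 1)))*(R + 425) = (R + (R + 33*(-20*R - 1)))*(425 + R) = (R + (R + 33*(-1 - 20*R)))*(425 + R) = (R + (R + (-33 - 660*R)))*(425 + R) = (R + (-33 - 659*R))*(425 + R) = (-33 - 658*R)*(425 + R))
y(74) - 687068 = (-14025 - 279683*74 - 658*74²) - 687068 = (-14025 - 20696542 - 658*5476) - 687068 = (-14025 - 20696542 - 3603208) - 687068 = -24313775 - 687068 = -25000843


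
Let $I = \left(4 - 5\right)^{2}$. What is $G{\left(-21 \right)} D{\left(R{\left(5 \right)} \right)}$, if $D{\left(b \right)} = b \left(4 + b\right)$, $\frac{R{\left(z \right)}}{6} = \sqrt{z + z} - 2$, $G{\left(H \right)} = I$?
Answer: $456 - 120 \sqrt{10} \approx 76.527$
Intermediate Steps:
$I = 1$ ($I = \left(-1\right)^{2} = 1$)
$G{\left(H \right)} = 1$
$R{\left(z \right)} = -12 + 6 \sqrt{2} \sqrt{z}$ ($R{\left(z \right)} = 6 \left(\sqrt{z + z} - 2\right) = 6 \left(\sqrt{2 z} - 2\right) = 6 \left(\sqrt{2} \sqrt{z} - 2\right) = 6 \left(-2 + \sqrt{2} \sqrt{z}\right) = -12 + 6 \sqrt{2} \sqrt{z}$)
$G{\left(-21 \right)} D{\left(R{\left(5 \right)} \right)} = 1 \left(-12 + 6 \sqrt{2} \sqrt{5}\right) \left(4 - \left(12 - 6 \sqrt{2} \sqrt{5}\right)\right) = 1 \left(-12 + 6 \sqrt{10}\right) \left(4 - \left(12 - 6 \sqrt{10}\right)\right) = 1 \left(-12 + 6 \sqrt{10}\right) \left(-8 + 6 \sqrt{10}\right) = \left(-12 + 6 \sqrt{10}\right) \left(-8 + 6 \sqrt{10}\right)$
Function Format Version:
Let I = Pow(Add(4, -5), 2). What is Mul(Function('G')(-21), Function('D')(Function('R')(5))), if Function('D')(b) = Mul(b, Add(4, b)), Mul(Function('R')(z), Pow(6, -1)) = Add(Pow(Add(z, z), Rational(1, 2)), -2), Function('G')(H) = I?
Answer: Add(456, Mul(-120, Pow(10, Rational(1, 2)))) ≈ 76.527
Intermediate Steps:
I = 1 (I = Pow(-1, 2) = 1)
Function('G')(H) = 1
Function('R')(z) = Add(-12, Mul(6, Pow(2, Rational(1, 2)), Pow(z, Rational(1, 2)))) (Function('R')(z) = Mul(6, Add(Pow(Add(z, z), Rational(1, 2)), -2)) = Mul(6, Add(Pow(Mul(2, z), Rational(1, 2)), -2)) = Mul(6, Add(Mul(Pow(2, Rational(1, 2)), Pow(z, Rational(1, 2))), -2)) = Mul(6, Add(-2, Mul(Pow(2, Rational(1, 2)), Pow(z, Rational(1, 2))))) = Add(-12, Mul(6, Pow(2, Rational(1, 2)), Pow(z, Rational(1, 2)))))
Mul(Function('G')(-21), Function('D')(Function('R')(5))) = Mul(1, Mul(Add(-12, Mul(6, Pow(2, Rational(1, 2)), Pow(5, Rational(1, 2)))), Add(4, Add(-12, Mul(6, Pow(2, Rational(1, 2)), Pow(5, Rational(1, 2))))))) = Mul(1, Mul(Add(-12, Mul(6, Pow(10, Rational(1, 2)))), Add(4, Add(-12, Mul(6, Pow(10, Rational(1, 2))))))) = Mul(1, Mul(Add(-12, Mul(6, Pow(10, Rational(1, 2)))), Add(-8, Mul(6, Pow(10, Rational(1, 2)))))) = Mul(Add(-12, Mul(6, Pow(10, Rational(1, 2)))), Add(-8, Mul(6, Pow(10, Rational(1, 2)))))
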